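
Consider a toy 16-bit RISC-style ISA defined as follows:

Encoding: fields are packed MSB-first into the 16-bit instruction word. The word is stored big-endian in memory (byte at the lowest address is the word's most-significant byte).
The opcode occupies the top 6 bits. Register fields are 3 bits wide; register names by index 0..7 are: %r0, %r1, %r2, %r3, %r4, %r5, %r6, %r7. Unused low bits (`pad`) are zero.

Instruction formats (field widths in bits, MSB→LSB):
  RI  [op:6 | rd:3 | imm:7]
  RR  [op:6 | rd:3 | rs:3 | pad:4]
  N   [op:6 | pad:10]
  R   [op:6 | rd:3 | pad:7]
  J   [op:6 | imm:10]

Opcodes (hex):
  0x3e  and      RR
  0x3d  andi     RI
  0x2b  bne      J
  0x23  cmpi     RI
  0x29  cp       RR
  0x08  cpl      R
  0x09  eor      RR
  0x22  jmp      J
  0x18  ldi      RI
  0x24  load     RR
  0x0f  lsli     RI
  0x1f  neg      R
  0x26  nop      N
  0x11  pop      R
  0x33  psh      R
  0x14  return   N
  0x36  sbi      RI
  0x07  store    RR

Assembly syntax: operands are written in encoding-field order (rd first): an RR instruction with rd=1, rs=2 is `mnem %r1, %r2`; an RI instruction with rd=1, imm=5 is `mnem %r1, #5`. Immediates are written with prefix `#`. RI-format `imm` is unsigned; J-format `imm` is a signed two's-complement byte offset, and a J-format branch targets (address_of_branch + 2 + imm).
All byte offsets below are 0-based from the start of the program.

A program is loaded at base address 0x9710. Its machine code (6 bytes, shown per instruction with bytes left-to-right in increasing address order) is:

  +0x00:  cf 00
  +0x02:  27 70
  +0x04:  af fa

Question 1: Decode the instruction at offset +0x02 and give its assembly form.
+0x02: 27 70 ⇒ word 0x2770 (big)
  top 6b → 0x9 → eor [RR]
  rd: (w>>7)&0x7=0x6 → %r6
  rs: (w>>4)&0x7=0x7 → %r7

eor %r6, %r7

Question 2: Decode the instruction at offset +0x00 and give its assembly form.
psh %r6

+0x00: cf 00 ⇒ word 0xcf00 (big)
  opcode bits[15:10]=0x33: psh/R
  rd@[9:7]=0x6 ⇒ %r6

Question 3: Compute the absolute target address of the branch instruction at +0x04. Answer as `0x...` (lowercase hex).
0x9710

+0x04: af fa ⇒ word 0xaffa (big)
  top 6b → 0x2b → bne [J]
  [9:0] imm=1018 (s10→-6) = #-6
  target = base 0x9710 + off 0x04 + 2 + imm -6 = 0x9710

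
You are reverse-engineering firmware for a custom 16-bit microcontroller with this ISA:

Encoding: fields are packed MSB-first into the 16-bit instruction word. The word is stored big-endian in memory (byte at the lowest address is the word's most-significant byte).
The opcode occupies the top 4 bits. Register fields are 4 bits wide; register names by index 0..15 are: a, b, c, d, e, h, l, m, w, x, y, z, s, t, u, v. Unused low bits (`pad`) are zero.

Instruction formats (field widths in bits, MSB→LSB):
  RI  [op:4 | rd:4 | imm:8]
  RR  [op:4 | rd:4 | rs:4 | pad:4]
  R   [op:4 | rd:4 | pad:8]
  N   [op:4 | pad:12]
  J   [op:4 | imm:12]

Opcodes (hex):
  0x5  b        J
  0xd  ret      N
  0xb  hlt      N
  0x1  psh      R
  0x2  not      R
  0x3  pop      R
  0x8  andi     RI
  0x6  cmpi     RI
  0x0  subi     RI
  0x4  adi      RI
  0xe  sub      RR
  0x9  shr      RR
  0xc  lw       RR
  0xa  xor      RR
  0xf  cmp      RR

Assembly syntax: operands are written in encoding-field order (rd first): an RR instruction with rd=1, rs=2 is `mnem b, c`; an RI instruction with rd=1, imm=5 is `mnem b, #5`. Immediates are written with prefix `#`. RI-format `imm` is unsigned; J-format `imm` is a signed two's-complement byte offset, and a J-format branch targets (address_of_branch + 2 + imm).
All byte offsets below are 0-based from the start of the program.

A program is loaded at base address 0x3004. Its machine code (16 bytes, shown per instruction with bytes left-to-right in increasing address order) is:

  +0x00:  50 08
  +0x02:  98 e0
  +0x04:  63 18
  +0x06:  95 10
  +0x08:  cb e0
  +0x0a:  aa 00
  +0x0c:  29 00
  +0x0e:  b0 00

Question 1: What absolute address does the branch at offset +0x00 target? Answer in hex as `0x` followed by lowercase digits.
@+00  big-endian(50 08) = 0x5008
  top 4b → 0x5 → b [J]
  imm: (w>>0)&0xfff=0x8 → #8
  target = base 0x3004 + off 0x00 + 2 + imm 8 = 0x300e

0x300e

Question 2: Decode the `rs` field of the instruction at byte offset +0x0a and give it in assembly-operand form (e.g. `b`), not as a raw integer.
a

+0x0a: aa 00 ⇒ word 0xaa00 (big)
  op=0xaa00>>12=0xa ⇒ xor (RR)
  rd@[11:8]=0xa ⇒ y
  rs@[7:4]=0x0 ⇒ a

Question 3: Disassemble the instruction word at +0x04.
[04] 63 18 → 0x6318
  opcode bits[15:12]=0x6: cmpi/RI
  rd: (w>>8)&0xf=0x3 → d
  imm: (w>>0)&0xff=0x18 → #24

cmpi d, #24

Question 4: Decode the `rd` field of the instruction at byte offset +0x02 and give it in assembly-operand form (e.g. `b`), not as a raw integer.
off 0x02: read 98 e0 as big → 0x98e0
  op=0x98e0>>12=0x9 ⇒ shr (RR)
  [11:8] rd=8 = w
  [7:4] rs=14 = u

w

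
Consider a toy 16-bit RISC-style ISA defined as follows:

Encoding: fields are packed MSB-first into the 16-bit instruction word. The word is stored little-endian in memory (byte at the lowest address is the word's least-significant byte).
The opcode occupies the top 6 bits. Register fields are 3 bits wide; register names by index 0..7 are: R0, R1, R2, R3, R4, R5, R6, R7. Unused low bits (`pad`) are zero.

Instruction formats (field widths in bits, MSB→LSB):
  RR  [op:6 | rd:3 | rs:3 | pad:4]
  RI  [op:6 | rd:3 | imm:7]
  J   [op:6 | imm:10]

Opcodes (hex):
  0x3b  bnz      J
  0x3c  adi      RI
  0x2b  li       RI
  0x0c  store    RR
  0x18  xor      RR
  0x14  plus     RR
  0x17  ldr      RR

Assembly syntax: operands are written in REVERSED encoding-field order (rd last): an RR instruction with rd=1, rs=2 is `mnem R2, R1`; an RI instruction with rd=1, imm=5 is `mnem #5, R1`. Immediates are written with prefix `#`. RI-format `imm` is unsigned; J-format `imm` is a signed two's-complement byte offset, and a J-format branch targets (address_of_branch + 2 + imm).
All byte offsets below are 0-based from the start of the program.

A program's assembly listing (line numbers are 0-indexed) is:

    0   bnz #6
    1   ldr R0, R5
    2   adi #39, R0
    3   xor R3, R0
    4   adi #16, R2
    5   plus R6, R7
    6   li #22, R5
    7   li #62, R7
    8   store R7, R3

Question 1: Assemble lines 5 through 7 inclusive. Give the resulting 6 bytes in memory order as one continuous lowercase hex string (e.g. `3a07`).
5. plus fields op=0x14:6|rd=7:3|rs=6:3|pad=0:4 → word 53e0h → e0 53
6. li fields op=0x2b:6|rd=5:3|imm=22:7 → word ae96h → 96 ae
7. li fields op=0x2b:6|rd=7:3|imm=62:7 → word afbeh → be af

e05396aebeaf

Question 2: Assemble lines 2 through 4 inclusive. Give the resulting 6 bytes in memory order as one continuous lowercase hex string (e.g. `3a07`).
2. adi fields op=0x3c:6|rd=0:3|imm=39:7 → word f027h → 27 f0
3. xor fields op=0x18:6|rd=0:3|rs=3:3|pad=0:4 → word 6030h → 30 60
4. adi fields op=0x3c:6|rd=2:3|imm=16:7 → word f110h → 10 f1

27f0306010f1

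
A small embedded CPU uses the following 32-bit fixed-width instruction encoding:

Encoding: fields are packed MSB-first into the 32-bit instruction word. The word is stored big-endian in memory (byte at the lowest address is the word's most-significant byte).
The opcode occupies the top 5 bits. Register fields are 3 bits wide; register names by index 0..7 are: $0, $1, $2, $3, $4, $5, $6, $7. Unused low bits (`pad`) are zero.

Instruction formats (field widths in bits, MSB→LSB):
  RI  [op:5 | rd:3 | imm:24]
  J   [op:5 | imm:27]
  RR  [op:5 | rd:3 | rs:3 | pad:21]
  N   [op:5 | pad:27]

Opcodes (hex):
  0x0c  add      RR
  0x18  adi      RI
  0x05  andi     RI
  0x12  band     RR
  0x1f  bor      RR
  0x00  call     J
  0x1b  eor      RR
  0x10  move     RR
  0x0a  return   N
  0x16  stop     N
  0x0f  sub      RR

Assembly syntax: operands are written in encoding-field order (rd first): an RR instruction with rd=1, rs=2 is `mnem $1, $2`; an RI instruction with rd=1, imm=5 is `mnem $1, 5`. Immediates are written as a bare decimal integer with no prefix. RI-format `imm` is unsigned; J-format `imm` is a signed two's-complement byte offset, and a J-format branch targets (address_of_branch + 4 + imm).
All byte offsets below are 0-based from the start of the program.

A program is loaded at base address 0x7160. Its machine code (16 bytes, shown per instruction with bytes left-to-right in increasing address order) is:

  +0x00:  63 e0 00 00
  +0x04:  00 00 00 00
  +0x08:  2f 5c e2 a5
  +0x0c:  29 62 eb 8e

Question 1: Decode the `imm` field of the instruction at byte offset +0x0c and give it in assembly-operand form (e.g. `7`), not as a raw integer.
6482830

+0x0c: 29 62 eb 8e ⇒ word 0x2962eb8e (big)
  opcode bits[31:27]=0x5: andi/RI
  rd@[26:24]=0x1 ⇒ $1
  imm@[23:0]=0x62eb8e ⇒ 6482830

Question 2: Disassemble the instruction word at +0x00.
@+00  big-endian(63 e0 00 00) = 0x63e00000
  op=0x63e00000>>27=0xc ⇒ add (RR)
  rd@[26:24]=0x3 ⇒ $3
  rs@[23:21]=0x7 ⇒ $7

add $3, $7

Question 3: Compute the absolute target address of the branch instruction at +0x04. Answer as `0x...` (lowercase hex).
@+04  big-endian(00 00 00 00) = 0x00000000
  opcode bits[31:27]=0x0: call/J
  imm@[26:0]=0x0 ⇒ 0
  target = base 0x7160 + off 0x04 + 4 + imm 0 = 0x7168

0x7168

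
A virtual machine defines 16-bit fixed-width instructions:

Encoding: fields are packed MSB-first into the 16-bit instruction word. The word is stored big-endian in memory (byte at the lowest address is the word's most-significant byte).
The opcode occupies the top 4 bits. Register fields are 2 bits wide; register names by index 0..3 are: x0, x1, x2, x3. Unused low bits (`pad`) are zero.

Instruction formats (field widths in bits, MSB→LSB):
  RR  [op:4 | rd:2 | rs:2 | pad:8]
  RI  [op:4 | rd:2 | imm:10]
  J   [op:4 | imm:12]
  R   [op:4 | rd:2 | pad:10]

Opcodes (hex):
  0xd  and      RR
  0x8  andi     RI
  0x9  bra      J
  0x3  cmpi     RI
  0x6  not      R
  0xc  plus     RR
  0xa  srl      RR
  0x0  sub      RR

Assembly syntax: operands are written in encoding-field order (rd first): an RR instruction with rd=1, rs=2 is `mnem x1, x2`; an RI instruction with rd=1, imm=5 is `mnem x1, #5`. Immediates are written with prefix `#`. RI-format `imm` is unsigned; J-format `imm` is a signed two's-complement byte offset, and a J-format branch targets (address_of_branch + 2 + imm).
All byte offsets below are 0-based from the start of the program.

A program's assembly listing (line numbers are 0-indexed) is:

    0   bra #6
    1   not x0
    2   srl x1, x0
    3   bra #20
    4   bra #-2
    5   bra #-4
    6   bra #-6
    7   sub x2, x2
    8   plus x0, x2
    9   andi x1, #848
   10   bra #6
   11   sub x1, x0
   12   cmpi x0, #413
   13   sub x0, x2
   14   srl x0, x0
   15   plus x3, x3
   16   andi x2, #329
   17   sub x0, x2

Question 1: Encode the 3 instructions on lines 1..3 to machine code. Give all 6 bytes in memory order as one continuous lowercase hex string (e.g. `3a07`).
1. not fields op=0x6:4|rd=0:2|pad=0:10 → word 6000h → 60 00
2. srl fields op=0xa:4|rd=1:2|rs=0:2|pad=0:8 → word a400h → a4 00
3. bra fields op=0x9:4|imm=20:12 → word 9014h → 90 14

6000a4009014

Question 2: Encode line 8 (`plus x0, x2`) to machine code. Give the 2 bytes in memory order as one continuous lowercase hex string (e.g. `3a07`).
line 8 (plus): pack op=0xc:4|rd=0:2|rs=2:2|pad=0:8 = 0xc200; big→ c2 00

c200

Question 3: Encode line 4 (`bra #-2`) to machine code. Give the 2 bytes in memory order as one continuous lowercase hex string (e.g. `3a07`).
9ffe

L4: bra op=0x9:4|imm=-2:12 ⇒ 0x9ffe ⇒ big 9f fe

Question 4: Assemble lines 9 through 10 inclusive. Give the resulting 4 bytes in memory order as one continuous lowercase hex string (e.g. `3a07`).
L9: andi op=0x8:4|rd=1:2|imm=848:10 ⇒ 0x8750 ⇒ big 87 50
L10: bra op=0x9:4|imm=6:12 ⇒ 0x9006 ⇒ big 90 06

87509006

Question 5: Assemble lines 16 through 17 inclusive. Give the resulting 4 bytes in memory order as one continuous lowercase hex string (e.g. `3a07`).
line 16 (andi): pack op=0x8:4|rd=2:2|imm=329:10 = 0x8949; big→ 89 49
line 17 (sub): pack op=0x0:4|rd=0:2|rs=2:2|pad=0:8 = 0x0200; big→ 02 00

89490200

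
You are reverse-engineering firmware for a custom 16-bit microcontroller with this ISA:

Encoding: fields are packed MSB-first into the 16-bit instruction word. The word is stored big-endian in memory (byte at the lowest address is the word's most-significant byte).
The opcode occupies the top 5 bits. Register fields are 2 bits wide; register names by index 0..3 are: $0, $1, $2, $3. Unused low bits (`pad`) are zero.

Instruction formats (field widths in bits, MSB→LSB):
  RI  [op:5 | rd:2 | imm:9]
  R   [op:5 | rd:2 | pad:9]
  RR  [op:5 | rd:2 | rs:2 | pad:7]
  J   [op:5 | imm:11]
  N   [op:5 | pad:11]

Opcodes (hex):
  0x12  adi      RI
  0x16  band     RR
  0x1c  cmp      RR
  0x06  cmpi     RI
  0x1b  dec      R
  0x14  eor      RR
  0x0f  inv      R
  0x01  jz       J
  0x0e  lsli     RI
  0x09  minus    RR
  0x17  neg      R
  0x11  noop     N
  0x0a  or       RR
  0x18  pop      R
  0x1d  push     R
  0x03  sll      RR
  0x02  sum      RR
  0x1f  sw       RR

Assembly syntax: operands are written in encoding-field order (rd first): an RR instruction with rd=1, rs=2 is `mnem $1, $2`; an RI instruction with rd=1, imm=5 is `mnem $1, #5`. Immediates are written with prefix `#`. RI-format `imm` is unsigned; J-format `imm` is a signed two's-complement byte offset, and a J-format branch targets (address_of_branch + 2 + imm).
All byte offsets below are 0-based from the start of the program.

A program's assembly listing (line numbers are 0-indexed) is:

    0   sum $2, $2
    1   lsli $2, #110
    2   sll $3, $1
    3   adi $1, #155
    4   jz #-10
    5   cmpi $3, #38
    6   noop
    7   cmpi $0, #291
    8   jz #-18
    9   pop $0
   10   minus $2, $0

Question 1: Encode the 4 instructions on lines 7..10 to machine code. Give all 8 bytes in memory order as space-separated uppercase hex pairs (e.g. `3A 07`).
7. cmpi fields op=0x6:5|rd=0:2|imm=291:9 → word 3123h → 31 23
8. jz fields op=0x1:5|imm=-18:11 → word 0feeh → 0f ee
9. pop fields op=0x18:5|rd=0:2|pad=0:9 → word c000h → c0 00
10. minus fields op=0x9:5|rd=2:2|rs=0:2|pad=0:7 → word 4c00h → 4c 00

31 23 0F EE C0 00 4C 00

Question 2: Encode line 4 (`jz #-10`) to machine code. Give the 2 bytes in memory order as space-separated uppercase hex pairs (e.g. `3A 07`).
0F F6

L4: jz op=0x1:5|imm=-10:11 ⇒ 0x0ff6 ⇒ big 0f f6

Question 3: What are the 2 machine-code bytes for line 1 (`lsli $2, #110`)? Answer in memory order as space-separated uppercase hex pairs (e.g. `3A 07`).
74 6E

line 1 (lsli): pack op=0xe:5|rd=2:2|imm=110:9 = 0x746e; big→ 74 6e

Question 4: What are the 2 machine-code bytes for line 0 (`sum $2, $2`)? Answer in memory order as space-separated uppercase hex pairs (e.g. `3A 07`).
15 00

line 0 (sum): pack op=0x2:5|rd=2:2|rs=2:2|pad=0:7 = 0x1500; big→ 15 00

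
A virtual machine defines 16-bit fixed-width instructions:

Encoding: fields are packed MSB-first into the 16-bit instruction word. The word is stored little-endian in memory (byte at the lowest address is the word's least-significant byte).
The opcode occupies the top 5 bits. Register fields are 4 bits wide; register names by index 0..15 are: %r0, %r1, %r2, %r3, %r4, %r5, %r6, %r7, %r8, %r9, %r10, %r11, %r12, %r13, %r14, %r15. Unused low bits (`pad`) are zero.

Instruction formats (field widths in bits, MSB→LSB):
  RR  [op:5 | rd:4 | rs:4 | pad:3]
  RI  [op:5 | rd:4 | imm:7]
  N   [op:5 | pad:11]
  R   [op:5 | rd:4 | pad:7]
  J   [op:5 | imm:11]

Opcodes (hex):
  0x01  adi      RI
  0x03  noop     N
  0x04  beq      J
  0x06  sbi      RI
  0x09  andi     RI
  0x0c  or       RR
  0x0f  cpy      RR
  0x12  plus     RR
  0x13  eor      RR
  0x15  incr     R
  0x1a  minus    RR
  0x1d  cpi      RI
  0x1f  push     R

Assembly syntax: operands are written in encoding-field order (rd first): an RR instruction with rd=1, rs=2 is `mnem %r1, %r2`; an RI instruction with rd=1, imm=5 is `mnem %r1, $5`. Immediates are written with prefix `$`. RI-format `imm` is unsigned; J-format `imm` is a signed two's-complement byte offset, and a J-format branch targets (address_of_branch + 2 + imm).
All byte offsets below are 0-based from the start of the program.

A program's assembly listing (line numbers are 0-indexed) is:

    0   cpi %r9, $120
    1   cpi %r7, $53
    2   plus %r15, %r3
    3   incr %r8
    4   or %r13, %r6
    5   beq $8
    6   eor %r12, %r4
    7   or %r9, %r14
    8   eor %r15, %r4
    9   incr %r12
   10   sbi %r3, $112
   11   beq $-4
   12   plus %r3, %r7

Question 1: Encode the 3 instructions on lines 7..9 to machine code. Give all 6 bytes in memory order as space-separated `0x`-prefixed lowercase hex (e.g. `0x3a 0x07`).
0xf0 0x64 0xa0 0x9f 0x00 0xae

7. or fields op=0xc:5|rd=9:4|rs=14:4|pad=0:3 → word 64f0h → f0 64
8. eor fields op=0x13:5|rd=15:4|rs=4:4|pad=0:3 → word 9fa0h → a0 9f
9. incr fields op=0x15:5|rd=12:4|pad=0:7 → word ae00h → 00 ae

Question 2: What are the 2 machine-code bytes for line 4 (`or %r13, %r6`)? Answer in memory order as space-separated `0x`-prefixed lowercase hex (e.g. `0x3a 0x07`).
line 4 (or): pack op=0xc:5|rd=13:4|rs=6:4|pad=0:3 = 0x66b0; little→ b0 66

0xb0 0x66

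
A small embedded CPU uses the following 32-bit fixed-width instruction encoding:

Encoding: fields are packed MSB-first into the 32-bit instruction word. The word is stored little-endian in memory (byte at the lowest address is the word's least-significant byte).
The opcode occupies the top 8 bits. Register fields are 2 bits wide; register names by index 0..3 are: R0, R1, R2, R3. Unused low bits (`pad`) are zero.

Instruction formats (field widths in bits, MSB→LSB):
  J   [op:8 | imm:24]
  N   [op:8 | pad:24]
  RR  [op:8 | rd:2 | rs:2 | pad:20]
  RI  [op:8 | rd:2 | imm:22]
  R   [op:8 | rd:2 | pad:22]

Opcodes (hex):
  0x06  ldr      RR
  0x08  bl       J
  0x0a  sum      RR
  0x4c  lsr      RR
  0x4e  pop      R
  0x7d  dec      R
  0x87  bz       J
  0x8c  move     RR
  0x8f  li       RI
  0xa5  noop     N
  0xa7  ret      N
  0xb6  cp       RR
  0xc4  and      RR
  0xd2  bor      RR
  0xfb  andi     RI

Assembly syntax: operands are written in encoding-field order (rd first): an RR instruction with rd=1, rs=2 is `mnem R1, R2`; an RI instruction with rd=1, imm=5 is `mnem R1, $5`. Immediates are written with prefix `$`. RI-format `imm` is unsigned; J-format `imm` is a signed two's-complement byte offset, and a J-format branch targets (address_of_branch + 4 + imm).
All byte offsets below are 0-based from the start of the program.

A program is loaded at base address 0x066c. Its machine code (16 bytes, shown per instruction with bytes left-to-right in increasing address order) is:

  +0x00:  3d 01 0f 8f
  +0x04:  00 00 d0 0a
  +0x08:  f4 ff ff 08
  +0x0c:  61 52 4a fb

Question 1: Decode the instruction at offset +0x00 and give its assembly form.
[00] 3d 01 0f 8f → 0x8f0f013d
  opcode bits[31:24]=0x8f: li/RI
  rd: (w>>22)&0x3=0x0 → R0
  imm: (w>>0)&0x3fffff=0xf013d → $983357

li R0, $983357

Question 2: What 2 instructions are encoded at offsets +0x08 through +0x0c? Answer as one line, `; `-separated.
off 0x08: read f4 ff ff 08 as little → 0x08fffff4
  op=0x08fffff4>>24=0x8 ⇒ bl (J)
  [23:0] imm=16777204 (s24→-12) = $-12
off 0x0c: read 61 52 4a fb as little → 0xfb4a5261
  op=0xfb4a5261>>24=0xfb ⇒ andi (RI)
  [23:22] rd=1 = R1
  [21:0] imm=676449 = $676449

bl $-12; andi R1, $676449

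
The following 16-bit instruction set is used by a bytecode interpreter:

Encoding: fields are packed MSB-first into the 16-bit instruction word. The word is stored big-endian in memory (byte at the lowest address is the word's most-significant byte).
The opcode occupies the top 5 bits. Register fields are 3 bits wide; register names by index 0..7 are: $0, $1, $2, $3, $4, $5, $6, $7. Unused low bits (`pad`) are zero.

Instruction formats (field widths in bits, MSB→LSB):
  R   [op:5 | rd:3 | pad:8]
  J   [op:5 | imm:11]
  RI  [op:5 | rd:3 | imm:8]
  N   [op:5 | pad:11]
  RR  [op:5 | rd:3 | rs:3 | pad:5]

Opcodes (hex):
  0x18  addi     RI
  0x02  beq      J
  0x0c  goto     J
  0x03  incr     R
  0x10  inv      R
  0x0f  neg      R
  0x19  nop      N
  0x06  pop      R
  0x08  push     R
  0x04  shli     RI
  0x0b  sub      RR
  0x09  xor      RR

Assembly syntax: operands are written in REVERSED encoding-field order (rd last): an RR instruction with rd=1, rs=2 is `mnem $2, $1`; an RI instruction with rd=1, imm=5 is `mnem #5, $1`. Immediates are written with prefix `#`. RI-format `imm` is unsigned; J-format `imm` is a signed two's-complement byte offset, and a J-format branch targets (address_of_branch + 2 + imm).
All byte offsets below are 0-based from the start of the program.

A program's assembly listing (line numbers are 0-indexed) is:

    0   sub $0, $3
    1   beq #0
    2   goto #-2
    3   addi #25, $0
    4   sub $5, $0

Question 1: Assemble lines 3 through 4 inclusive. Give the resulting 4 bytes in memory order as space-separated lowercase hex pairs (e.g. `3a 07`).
c0 19 58 a0

3. addi fields op=0x18:5|rd=0:3|imm=25:8 → word c019h → c0 19
4. sub fields op=0xb:5|rd=0:3|rs=5:3|pad=0:5 → word 58a0h → 58 a0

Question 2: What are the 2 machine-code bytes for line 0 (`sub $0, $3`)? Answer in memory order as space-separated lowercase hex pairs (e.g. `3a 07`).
5b 00

L0: sub op=0xb:5|rd=3:3|rs=0:3|pad=0:5 ⇒ 0x5b00 ⇒ big 5b 00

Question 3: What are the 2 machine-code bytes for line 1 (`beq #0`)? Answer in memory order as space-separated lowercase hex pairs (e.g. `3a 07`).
10 00

1. beq fields op=0x2:5|imm=0:11 → word 1000h → 10 00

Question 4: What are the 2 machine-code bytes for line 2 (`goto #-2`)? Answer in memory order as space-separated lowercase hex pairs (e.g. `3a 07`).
2. goto fields op=0xc:5|imm=-2:11 → word 67feh → 67 fe

67 fe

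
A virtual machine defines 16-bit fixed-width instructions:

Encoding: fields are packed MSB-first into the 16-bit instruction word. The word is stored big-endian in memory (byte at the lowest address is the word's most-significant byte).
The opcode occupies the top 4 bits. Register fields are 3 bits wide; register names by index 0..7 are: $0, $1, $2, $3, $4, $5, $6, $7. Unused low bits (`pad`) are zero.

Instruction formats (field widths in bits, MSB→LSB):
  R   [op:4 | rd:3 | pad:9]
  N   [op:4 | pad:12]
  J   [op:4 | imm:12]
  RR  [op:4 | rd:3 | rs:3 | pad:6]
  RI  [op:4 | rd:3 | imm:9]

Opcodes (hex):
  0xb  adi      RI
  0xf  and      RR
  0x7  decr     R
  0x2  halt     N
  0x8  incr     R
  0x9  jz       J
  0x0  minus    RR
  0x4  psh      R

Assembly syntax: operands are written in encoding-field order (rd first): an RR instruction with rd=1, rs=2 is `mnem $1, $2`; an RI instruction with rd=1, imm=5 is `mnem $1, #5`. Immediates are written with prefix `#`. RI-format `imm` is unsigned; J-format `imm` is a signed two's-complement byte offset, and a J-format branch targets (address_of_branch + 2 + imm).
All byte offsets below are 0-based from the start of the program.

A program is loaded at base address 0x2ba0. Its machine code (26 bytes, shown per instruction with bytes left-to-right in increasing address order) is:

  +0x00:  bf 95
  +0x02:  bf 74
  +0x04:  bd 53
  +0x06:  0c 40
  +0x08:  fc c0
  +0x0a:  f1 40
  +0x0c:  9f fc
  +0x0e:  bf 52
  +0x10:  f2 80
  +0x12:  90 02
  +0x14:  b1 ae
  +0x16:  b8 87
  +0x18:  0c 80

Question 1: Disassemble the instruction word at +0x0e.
[0e] bf 52 → 0xbf52
  opcode bits[15:12]=0xb: adi/RI
  rd: (w>>9)&0x7=0x7 → $7
  imm: (w>>0)&0x1ff=0x152 → #338

adi $7, #338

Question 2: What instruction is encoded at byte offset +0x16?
adi $4, #135

@+16  big-endian(b8 87) = 0xb887
  top 4b → 0xb → adi [RI]
  rd@[11:9]=0x4 ⇒ $4
  imm@[8:0]=0x87 ⇒ #135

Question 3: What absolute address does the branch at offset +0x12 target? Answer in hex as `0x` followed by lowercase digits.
0x2bb6

@+12  big-endian(90 02) = 0x9002
  top 4b → 0x9 → jz [J]
  [11:0] imm=2 = #2
  target = base 0x2ba0 + off 0x12 + 2 + imm 2 = 0x2bb6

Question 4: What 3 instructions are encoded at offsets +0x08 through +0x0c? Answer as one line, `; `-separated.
and $6, $3; and $0, $5; jz #-4

@+08  big-endian(fc c0) = 0xfcc0
  top 4b → 0xf → and [RR]
  rd: (w>>9)&0x7=0x6 → $6
  rs: (w>>6)&0x7=0x3 → $3
@+0a  big-endian(f1 40) = 0xf140
  top 4b → 0xf → and [RR]
  rd: (w>>9)&0x7=0x0 → $0
  rs: (w>>6)&0x7=0x5 → $5
@+0c  big-endian(9f fc) = 0x9ffc
  top 4b → 0x9 → jz [J]
  imm: (w>>0)&0xfff=0xffc (s12→-4) → #-4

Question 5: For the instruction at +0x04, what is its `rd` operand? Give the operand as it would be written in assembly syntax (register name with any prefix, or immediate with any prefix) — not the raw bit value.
+0x04: bd 53 ⇒ word 0xbd53 (big)
  opcode bits[15:12]=0xb: adi/RI
  [11:9] rd=6 = $6
  [8:0] imm=339 = #339

$6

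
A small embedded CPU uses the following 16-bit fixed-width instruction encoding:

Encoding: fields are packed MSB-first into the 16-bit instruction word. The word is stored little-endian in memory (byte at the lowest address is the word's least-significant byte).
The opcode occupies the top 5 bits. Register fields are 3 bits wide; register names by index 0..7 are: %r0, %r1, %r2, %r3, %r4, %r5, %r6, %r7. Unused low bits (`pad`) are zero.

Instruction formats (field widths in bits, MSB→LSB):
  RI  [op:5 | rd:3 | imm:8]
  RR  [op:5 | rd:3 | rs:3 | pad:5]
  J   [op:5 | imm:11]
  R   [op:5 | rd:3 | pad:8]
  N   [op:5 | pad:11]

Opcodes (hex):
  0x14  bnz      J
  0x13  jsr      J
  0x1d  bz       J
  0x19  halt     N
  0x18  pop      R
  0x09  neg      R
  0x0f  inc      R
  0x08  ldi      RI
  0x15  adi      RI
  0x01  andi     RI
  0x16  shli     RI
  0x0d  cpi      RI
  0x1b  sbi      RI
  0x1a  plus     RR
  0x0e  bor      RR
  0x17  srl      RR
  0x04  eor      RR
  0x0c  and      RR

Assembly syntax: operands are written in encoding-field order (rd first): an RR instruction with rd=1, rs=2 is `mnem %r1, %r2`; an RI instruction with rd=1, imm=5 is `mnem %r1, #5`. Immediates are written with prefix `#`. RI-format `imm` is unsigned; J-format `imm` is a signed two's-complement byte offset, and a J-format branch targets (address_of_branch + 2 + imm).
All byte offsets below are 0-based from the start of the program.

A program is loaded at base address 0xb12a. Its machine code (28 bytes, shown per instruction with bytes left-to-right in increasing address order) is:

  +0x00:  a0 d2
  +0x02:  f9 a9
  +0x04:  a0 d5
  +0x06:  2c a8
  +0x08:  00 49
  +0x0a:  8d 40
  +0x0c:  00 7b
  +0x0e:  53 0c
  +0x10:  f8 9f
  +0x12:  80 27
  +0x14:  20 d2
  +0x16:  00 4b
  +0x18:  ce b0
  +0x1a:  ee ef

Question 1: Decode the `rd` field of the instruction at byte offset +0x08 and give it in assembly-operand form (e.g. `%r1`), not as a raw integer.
%r1

[08] 00 49 → 0x4900
  opcode bits[15:11]=0x9: neg/R
  [10:8] rd=1 = %r1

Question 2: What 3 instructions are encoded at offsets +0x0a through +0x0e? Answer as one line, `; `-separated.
ldi %r0, #141; inc %r3; andi %r4, #83

+0x0a: 8d 40 ⇒ word 0x408d (little)
  opcode bits[15:11]=0x8: ldi/RI
  rd: (w>>8)&0x7=0x0 → %r0
  imm: (w>>0)&0xff=0x8d → #141
+0x0c: 00 7b ⇒ word 0x7b00 (little)
  opcode bits[15:11]=0xf: inc/R
  rd: (w>>8)&0x7=0x3 → %r3
+0x0e: 53 0c ⇒ word 0x0c53 (little)
  opcode bits[15:11]=0x1: andi/RI
  rd: (w>>8)&0x7=0x4 → %r4
  imm: (w>>0)&0xff=0x53 → #83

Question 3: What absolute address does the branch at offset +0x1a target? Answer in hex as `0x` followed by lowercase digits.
0xb134

off 0x1a: read ee ef as little → 0xefee
  op=0xefee>>11=0x1d ⇒ bz (J)
  [10:0] imm=2030 (s11→-18) = #-18
  target = base 0xb12a + off 0x1a + 2 + imm -18 = 0xb134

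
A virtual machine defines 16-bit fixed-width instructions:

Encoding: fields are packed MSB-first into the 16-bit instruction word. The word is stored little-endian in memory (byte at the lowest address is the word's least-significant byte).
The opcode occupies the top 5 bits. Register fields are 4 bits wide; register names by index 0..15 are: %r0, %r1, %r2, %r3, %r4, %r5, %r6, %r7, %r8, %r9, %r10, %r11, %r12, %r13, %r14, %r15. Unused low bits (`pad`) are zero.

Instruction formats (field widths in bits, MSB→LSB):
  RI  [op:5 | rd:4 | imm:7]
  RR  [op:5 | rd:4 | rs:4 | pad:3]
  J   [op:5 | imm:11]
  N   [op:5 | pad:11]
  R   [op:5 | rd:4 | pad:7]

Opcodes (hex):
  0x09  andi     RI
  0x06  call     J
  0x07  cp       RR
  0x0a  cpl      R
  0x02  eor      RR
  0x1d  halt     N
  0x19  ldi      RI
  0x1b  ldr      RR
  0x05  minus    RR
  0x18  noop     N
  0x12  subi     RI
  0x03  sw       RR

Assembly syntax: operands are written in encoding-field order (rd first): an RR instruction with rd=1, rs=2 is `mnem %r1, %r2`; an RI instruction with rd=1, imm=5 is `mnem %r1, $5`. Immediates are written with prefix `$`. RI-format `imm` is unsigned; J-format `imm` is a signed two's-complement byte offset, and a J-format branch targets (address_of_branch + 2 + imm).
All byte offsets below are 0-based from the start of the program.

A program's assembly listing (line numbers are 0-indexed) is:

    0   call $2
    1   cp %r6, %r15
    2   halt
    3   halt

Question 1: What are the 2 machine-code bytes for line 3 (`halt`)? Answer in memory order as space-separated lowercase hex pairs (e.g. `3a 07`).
00 e8

L3: halt op=0x1d:5|pad=0:11 ⇒ 0xe800 ⇒ little 00 e8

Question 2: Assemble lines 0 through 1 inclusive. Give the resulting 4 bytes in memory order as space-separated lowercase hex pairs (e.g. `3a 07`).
0. call fields op=0x6:5|imm=2:11 → word 3002h → 02 30
1. cp fields op=0x7:5|rd=6:4|rs=15:4|pad=0:3 → word 3b78h → 78 3b

02 30 78 3b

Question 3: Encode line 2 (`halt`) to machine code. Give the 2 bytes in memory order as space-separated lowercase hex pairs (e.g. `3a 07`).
line 2 (halt): pack op=0x1d:5|pad=0:11 = 0xe800; little→ 00 e8

00 e8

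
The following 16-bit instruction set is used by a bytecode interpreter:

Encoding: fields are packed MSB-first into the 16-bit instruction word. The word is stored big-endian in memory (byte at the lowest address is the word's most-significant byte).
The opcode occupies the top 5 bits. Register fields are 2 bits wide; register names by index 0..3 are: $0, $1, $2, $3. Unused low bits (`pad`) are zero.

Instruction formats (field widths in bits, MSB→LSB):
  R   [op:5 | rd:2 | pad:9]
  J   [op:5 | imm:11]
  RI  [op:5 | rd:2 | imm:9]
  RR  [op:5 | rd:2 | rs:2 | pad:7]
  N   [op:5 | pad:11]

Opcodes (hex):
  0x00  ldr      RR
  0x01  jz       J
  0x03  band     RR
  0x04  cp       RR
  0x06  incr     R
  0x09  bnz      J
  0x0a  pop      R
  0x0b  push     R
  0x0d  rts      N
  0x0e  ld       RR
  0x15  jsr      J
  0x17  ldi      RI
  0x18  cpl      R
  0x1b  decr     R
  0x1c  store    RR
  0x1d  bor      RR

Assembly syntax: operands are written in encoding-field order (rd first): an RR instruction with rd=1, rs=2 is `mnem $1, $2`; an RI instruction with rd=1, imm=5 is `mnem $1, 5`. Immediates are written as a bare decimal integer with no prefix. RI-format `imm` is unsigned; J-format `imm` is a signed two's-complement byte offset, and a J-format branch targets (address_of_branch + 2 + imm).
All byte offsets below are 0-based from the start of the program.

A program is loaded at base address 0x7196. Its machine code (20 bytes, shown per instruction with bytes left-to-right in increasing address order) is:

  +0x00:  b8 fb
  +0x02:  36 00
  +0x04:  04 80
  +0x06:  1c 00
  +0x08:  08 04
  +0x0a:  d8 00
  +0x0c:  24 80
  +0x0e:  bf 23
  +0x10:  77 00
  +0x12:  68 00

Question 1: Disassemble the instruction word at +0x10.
@+10  big-endian(77 00) = 0x7700
  opcode bits[15:11]=0xe: ld/RR
  rd: (w>>9)&0x3=0x3 → $3
  rs: (w>>7)&0x3=0x2 → $2

ld $3, $2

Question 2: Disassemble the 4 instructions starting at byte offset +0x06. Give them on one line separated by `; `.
band $2, $0; jz 4; decr $0; cp $2, $1

off 0x06: read 1c 00 as big → 0x1c00
  op=0x1c00>>11=0x3 ⇒ band (RR)
  rd: (w>>9)&0x3=0x2 → $2
  rs: (w>>7)&0x3=0x0 → $0
off 0x08: read 08 04 as big → 0x0804
  op=0x0804>>11=0x1 ⇒ jz (J)
  imm: (w>>0)&0x7ff=0x4 → 4
off 0x0a: read d8 00 as big → 0xd800
  op=0xd800>>11=0x1b ⇒ decr (R)
  rd: (w>>9)&0x3=0x0 → $0
off 0x0c: read 24 80 as big → 0x2480
  op=0x2480>>11=0x4 ⇒ cp (RR)
  rd: (w>>9)&0x3=0x2 → $2
  rs: (w>>7)&0x3=0x1 → $1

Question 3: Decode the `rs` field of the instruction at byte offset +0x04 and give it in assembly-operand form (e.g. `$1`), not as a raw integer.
$1

+0x04: 04 80 ⇒ word 0x0480 (big)
  opcode bits[15:11]=0x0: ldr/RR
  rd: (w>>9)&0x3=0x2 → $2
  rs: (w>>7)&0x3=0x1 → $1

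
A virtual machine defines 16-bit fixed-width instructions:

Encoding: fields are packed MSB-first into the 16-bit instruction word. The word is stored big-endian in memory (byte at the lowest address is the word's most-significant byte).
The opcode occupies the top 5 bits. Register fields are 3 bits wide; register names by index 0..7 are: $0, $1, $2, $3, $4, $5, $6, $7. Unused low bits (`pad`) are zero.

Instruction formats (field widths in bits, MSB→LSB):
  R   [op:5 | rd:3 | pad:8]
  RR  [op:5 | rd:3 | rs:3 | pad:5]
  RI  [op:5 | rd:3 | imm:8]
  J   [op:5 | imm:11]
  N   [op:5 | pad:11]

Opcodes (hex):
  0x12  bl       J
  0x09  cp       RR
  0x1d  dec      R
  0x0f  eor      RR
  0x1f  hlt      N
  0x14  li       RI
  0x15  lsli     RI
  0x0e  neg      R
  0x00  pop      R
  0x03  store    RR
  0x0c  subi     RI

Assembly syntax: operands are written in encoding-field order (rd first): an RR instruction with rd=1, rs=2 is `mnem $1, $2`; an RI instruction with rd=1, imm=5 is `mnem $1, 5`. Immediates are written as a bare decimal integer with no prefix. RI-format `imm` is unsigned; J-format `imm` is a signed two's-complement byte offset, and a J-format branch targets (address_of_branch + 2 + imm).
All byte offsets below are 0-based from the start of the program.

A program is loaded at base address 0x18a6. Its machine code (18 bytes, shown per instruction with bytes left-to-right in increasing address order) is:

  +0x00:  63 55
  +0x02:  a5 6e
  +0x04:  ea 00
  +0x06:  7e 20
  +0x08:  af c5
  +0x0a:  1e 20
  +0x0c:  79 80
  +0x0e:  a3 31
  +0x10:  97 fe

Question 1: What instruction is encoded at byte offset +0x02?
li $5, 110

off 0x02: read a5 6e as big → 0xa56e
  top 5b → 0x14 → li [RI]
  rd: (w>>8)&0x7=0x5 → $5
  imm: (w>>0)&0xff=0x6e → 110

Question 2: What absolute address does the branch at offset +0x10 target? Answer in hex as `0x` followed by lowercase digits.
0x18b6

off 0x10: read 97 fe as big → 0x97fe
  top 5b → 0x12 → bl [J]
  [10:0] imm=2046 (s11→-2) = -2
  target = base 0x18a6 + off 0x10 + 2 + imm -2 = 0x18b6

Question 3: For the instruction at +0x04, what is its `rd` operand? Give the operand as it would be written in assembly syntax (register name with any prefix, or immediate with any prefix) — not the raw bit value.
$2

+0x04: ea 00 ⇒ word 0xea00 (big)
  opcode bits[15:11]=0x1d: dec/R
  rd@[10:8]=0x2 ⇒ $2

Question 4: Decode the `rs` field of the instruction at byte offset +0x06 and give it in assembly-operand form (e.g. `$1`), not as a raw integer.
[06] 7e 20 → 0x7e20
  opcode bits[15:11]=0xf: eor/RR
  [10:8] rd=6 = $6
  [7:5] rs=1 = $1

$1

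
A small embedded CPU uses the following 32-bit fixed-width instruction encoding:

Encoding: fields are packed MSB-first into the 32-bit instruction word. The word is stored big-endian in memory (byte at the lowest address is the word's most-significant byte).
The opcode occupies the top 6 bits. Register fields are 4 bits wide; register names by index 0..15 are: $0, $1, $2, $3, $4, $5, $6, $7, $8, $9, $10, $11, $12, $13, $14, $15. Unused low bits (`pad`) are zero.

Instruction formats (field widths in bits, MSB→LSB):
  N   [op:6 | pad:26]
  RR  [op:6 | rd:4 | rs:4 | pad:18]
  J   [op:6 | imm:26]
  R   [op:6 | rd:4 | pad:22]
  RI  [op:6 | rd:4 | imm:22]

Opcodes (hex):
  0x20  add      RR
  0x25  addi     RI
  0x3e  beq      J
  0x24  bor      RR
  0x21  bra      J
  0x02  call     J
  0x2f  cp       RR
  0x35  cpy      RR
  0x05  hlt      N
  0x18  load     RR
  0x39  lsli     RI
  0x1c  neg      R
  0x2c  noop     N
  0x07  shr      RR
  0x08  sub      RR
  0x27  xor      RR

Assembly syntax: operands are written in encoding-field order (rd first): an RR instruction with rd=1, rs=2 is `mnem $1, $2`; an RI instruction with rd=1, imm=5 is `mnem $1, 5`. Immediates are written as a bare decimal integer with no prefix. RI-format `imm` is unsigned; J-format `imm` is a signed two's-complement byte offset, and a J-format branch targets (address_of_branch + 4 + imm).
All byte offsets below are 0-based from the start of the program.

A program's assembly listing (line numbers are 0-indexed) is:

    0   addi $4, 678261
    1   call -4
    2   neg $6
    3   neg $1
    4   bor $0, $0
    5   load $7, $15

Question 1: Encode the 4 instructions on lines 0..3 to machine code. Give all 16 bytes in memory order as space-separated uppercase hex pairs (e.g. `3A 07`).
line 0 (addi): pack op=0x25:6|rd=4:4|imm=678261:22 = 0x950a5975; big→ 95 0a 59 75
line 1 (call): pack op=0x2:6|imm=-4:26 = 0x0bfffffc; big→ 0b ff ff fc
line 2 (neg): pack op=0x1c:6|rd=6:4|pad=0:22 = 0x71800000; big→ 71 80 00 00
line 3 (neg): pack op=0x1c:6|rd=1:4|pad=0:22 = 0x70400000; big→ 70 40 00 00

95 0A 59 75 0B FF FF FC 71 80 00 00 70 40 00 00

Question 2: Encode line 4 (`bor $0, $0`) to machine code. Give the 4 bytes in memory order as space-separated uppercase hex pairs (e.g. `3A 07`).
L4: bor op=0x24:6|rd=0:4|rs=0:4|pad=0:18 ⇒ 0x90000000 ⇒ big 90 00 00 00

90 00 00 00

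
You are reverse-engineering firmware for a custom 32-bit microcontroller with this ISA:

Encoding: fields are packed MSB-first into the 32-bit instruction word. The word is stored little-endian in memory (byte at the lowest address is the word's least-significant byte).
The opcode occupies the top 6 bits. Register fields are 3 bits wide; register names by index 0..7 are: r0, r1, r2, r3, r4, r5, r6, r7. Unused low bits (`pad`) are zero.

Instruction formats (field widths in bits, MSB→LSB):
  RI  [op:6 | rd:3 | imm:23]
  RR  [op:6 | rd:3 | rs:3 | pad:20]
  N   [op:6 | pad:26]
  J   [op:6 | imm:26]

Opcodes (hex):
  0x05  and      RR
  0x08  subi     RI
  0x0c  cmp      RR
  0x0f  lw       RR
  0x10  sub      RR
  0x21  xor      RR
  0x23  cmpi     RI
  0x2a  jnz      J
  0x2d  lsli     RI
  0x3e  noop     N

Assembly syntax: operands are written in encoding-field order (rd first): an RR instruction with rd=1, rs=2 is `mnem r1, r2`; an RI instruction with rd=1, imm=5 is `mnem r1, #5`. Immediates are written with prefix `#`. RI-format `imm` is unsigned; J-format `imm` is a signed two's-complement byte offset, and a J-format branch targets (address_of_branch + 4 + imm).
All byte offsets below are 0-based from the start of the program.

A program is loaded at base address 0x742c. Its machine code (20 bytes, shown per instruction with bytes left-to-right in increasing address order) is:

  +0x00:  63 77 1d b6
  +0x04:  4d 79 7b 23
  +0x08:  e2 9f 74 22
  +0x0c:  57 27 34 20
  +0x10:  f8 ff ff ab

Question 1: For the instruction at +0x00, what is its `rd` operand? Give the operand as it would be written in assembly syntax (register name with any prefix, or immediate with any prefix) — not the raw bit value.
r4

[00] 63 77 1d b6 → 0xb61d7763
  opcode bits[31:26]=0x2d: lsli/RI
  [25:23] rd=4 = r4
  [22:0] imm=1931107 = #1931107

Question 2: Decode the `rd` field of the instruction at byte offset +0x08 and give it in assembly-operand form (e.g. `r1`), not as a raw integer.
@+08  little-endian(e2 9f 74 22) = 0x22749fe2
  opcode bits[31:26]=0x8: subi/RI
  rd@[25:23]=0x4 ⇒ r4
  imm@[22:0]=0x749fe2 ⇒ #7643106

r4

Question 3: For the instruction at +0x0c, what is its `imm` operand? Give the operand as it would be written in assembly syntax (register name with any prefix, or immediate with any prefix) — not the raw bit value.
@+0c  little-endian(57 27 34 20) = 0x20342757
  top 6b → 0x8 → subi [RI]
  rd@[25:23]=0x0 ⇒ r0
  imm@[22:0]=0x342757 ⇒ #3417943

#3417943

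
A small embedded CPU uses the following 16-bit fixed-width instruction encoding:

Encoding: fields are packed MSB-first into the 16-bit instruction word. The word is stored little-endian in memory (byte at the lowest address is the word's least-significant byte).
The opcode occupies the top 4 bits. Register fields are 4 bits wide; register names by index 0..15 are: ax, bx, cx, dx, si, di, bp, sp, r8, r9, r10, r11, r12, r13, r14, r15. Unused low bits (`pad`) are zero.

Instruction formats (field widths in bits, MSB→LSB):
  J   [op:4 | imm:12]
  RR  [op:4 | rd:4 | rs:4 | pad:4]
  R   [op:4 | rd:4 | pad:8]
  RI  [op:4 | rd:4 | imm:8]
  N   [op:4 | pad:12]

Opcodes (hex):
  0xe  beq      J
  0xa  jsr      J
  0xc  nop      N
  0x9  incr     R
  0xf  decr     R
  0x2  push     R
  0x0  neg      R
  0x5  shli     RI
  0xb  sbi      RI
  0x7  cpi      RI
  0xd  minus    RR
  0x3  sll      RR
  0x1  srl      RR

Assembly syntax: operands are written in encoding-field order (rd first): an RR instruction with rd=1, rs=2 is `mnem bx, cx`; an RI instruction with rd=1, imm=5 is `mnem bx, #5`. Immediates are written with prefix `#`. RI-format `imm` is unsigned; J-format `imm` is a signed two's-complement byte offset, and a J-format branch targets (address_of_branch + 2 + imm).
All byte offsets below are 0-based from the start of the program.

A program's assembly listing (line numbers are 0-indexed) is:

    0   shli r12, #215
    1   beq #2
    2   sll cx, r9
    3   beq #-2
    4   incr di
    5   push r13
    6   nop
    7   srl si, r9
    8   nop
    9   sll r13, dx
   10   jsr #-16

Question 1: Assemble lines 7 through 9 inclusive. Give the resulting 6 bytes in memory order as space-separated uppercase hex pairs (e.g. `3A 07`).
90 14 00 C0 30 3D

7. srl fields op=0x1:4|rd=4:4|rs=9:4|pad=0:4 → word 1490h → 90 14
8. nop fields op=0xc:4|pad=0:12 → word c000h → 00 c0
9. sll fields op=0x3:4|rd=13:4|rs=3:4|pad=0:4 → word 3d30h → 30 3d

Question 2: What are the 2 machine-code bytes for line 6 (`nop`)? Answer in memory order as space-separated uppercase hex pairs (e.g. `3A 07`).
line 6 (nop): pack op=0xc:4|pad=0:12 = 0xc000; little→ 00 c0

00 C0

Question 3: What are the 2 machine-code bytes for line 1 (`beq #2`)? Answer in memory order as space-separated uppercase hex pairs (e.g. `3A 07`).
02 E0

L1: beq op=0xe:4|imm=2:12 ⇒ 0xe002 ⇒ little 02 e0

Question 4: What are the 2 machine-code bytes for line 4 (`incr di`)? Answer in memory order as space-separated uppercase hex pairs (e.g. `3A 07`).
L4: incr op=0x9:4|rd=5:4|pad=0:8 ⇒ 0x9500 ⇒ little 00 95

00 95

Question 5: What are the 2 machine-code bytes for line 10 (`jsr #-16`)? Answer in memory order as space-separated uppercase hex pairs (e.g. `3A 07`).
10. jsr fields op=0xa:4|imm=-16:12 → word aff0h → f0 af

F0 AF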